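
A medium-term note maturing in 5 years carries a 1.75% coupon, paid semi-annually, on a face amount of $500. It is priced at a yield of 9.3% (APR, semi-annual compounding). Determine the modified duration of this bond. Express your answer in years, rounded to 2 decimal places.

Periodic yield y = 0.0465. First find Macaulay duration:
  t   CF        PV=CF/(1+0.0465)^t    t·PV
  1        4.375         4.1806         4.1806
  2        4.375         3.9948         7.9897
  3        4.375         3.8173        11.4520
  4        4.375         3.6477        14.5909
  5        4.375         3.4856        17.4282
  6        4.375         3.3308        19.9845
  7        4.375         3.1828        22.2793
  8        4.375         3.0413        24.3307
  9        4.375         2.9062        26.1558
  10     504.375       320.1557     3,201.5569
  Σ                    351.7429     3,349.9485
P = 351.7429; Macaulay duration = 3,349.9485 / 351.7429 = 9.52386 half-year periods = 4.76193 years.
Modified duration = D_Mac / (1 + y) = 4.76193 / 1.0465 = 4.55034 years.

4.55 years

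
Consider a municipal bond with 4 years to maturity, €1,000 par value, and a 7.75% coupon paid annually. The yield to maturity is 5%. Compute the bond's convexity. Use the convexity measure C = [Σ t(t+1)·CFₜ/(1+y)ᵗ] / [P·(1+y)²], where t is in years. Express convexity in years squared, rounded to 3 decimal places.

With y = 0.05:
  t   CF        PV=CF/(1+0.05)^t    t·PV        t(t+1)·PV
  1        77.50        73.8095        73.8095         147.6190
  2        77.50        70.2948       140.5896         421.7687
  3        77.50        66.9474       200.8422         803.3690
  4     1,077.50       886.4619     3,545.8477      17,729.2383
  Σ                  1,097.5136     3,961.0890      19,101.9951
P = 1,097.5136.
Convexity = Σ t(t+1)·PV / [P·(1+y)²] = 19,101.9951 / (1,097.5136 × 1.102500) = 15.78666.

15.787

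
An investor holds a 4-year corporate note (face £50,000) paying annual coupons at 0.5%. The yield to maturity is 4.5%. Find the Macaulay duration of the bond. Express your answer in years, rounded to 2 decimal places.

3.97 years

Periodic yield y = 0.045. Discount each cash flow and weight by its year:
  t   CF        PV=CF/(1+0.045)^t    t·PV
  1       250.00       239.2344       239.2344
  2       250.00       228.9325       457.8650
  3       250.00       219.0742       657.2225
  4    50,250.00    42,137.7075   168,550.8301
  Σ                 42,824.9486   169,905.1519
Price P = Σ PV = 42,824.9486.
Macaulay duration = Σ(t·PV) / P = 169,905.1519 / 42,824.9486 = 3.96743 years.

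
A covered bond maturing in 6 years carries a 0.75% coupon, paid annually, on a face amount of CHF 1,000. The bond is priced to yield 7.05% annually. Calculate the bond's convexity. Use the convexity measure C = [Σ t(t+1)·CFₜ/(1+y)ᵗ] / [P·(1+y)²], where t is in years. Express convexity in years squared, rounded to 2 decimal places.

35.54

With y = 0.0705:
  t   CF        PV=CF/(1+0.0705)^t    t·PV        t(t+1)·PV
  1         7.50         7.0061         7.0061          14.0121
  2         7.50         6.5447        13.0893          39.2680
  3         7.50         6.1137        18.3410          73.3639
  4         7.50         5.7110        22.8441         114.2206
  5         7.50         5.3349        26.6746         160.0476
  6     1,007.50       669.4606     4,016.7636      28,117.3454
  Σ                    700.1710     4,104.7187      28,518.2577
P = 700.1710.
Convexity = Σ t(t+1)·PV / [P·(1+y)²] = 28,518.2577 / (700.1710 × 1.145970) = 35.54230.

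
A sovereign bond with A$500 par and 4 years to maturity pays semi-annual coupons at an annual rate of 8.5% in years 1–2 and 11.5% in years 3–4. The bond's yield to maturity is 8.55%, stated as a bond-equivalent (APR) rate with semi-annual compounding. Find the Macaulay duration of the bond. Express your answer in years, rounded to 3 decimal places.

3.462 years

Periodic yield y = 0.04275. Discount each cash flow and weight by its period:
  t   CF        PV=CF/(1+0.04275)^t    t·PV
  1        21.25        20.3788        20.3788
  2        21.25        19.5433        39.0867
  3        21.25        18.7421        56.2263
  4        21.25        17.9737        71.8949
  5        28.75        23.3204       116.6022
  6        28.75        22.3644       134.1862
  7        28.75        21.4475       150.1324
  8       528.75       378.2760     3,026.2080
  Σ                    522.0463     3,614.7156
Price P = Σ PV = 522.0463.
Macaulay duration = Σ(t·PV) / P = 3,614.7156 / 522.0463 = 6.92413 half-year periods.
In years: 6.92413 / 2 = 3.46206 years.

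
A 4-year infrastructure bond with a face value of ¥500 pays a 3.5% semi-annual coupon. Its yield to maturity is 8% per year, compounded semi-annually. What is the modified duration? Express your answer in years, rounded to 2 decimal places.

Periodic yield y = 0.04. First find Macaulay duration:
  t   CF        PV=CF/(1+0.04)^t    t·PV
  1         8.75         8.4135         8.4135
  2         8.75         8.0899        16.1797
  3         8.75         7.7787        23.3362
  4         8.75         7.4795        29.9181
  5         8.75         7.1919        35.9593
  6         8.75         6.9153        41.4915
  7         8.75         6.6493        46.5450
  8       508.75       371.7386     2,973.9091
  Σ                    424.2566     3,175.7524
P = 424.2566; Macaulay duration = 3,175.7524 / 424.2566 = 7.48545 half-year periods = 3.74273 years.
Modified duration = D_Mac / (1 + y) = 3.74273 / 1.04 = 3.59877 years.

3.60 years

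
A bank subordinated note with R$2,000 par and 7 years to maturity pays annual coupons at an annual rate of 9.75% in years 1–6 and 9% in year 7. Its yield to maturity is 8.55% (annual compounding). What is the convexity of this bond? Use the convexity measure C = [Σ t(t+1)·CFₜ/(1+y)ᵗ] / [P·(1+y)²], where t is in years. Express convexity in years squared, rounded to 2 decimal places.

With y = 0.0855:
  t   CF        PV=CF/(1+0.0855)^t    t·PV        t(t+1)·PV
  1       195.00       179.6407       179.6407         359.2814
  2       195.00       165.4912       330.9824         992.9473
  3       195.00       152.4562       457.3686       1,829.4746
  4       195.00       140.4479       561.7917       2,808.9583
  5       195.00       129.3855       646.9273       3,881.5638
  6       195.00       119.1943       715.1661       5,006.1624
  7     2,180.00     1,227.5740     8,593.0183      68,744.1468
  Σ                  2,114.1899    11,484.8952      83,622.5346
P = 2,114.1899.
Convexity = Σ t(t+1)·PV / [P·(1+y)²] = 83,622.5346 / (2,114.1899 × 1.178310) = 33.56755.

33.57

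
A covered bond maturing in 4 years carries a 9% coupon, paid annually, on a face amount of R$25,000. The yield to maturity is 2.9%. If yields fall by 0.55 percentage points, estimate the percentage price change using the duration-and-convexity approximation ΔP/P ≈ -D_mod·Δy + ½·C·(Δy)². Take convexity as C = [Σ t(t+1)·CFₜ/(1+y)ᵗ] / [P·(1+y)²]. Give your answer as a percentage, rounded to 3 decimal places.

With y = 0.029:
  t   CF        PV=CF/(1+0.029)^t    t·PV        t(t+1)·PV
  1     2,250.00     2,186.5889     2,186.5889       4,373.1778
  2     2,250.00     2,124.9649     4,249.9299      12,749.7896
  3     2,250.00     2,065.0777     6,195.2331      24,780.9322
  4    27,250.00    24,305.5251    97,222.1003     486,110.5014
  Σ                 30,682.1566   109,853.8521     528,014.4011
P = 30,682.1566; D_Mac = 3.58038 yrs; D_mod = 3.47948 yrs; C = 16.25284.
Duration effect: -3.47948 × (-0.0055) = +0.019137
Convexity effect: 0.5 × 16.25284 × (-0.0055)² = +0.0002458
ΔP/P ≈ +0.019137 + 0.0002458 = +0.019383 = +1.9383%.

+1.938%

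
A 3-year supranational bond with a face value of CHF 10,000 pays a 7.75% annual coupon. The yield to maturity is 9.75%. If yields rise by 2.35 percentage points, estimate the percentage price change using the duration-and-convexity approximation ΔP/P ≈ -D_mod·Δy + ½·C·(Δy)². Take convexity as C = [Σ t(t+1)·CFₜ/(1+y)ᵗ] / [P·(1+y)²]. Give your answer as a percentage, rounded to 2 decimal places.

With y = 0.0975:
  t   CF        PV=CF/(1+0.0975)^t    t·PV        t(t+1)·PV
  1       775.00       706.1503       706.1503       1,412.3007
  2       775.00       643.4172     1,286.8343       3,860.5030
  3    10,775.00     8,150.8648    24,452.5945      97,810.3782
  Σ                  9,500.4324    26,445.5792     103,083.1819
P = 9,500.4324; D_Mac = 2.78362 yrs; D_mod = 2.53633 yrs; C = 9.00815.
Duration effect: -2.53633 × (+0.0235) = -0.059604
Convexity effect: 0.5 × 9.00815 × (0.0235)² = +0.0024874
ΔP/P ≈ -0.059604 + 0.0024874 = -0.057116 = -5.7116%.

-5.71%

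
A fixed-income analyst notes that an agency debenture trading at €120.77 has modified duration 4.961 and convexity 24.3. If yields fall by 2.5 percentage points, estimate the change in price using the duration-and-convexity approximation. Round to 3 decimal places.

+€15.896

Duration effect: -D_mod·Δy = -4.961 × (-0.025) = +0.124025
Convexity effect: ½·C·(Δy)² = 0.5 × 24.3 × (-0.025)² = +0.00759375
ΔP/P ≈ +0.124025 + 0.00759375 = +0.13161875
ΔP ≈ 120.77 × (+0.13161875) = +15.8955964375.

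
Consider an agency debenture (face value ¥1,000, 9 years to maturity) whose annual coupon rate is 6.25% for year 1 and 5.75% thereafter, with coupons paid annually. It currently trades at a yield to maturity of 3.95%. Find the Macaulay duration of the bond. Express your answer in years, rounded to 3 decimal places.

Periodic yield y = 0.0395. Discount each cash flow and weight by its year:
  t   CF        PV=CF/(1+0.0395)^t    t·PV
  1        62.50        60.1251        60.1251
  2        57.50        53.2131       106.4263
  3        57.50        51.1911       153.5733
  4        57.50        49.2459       196.9835
  5        57.50        47.3746       236.8729
  6        57.50        45.5744       273.4464
  7        57.50        43.8426       306.8983
  8        57.50        42.1766       337.4131
  9     1,057.50       746.2081     6,715.8725
  Σ                  1,138.9514     8,387.6112
Price P = Σ PV = 1,138.9514.
Macaulay duration = Σ(t·PV) / P = 8,387.6112 / 1,138.9514 = 7.36433 years.

7.364 years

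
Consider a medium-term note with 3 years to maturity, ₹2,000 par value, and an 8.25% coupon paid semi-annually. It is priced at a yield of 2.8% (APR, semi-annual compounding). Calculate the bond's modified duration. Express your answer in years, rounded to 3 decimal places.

2.703 years

Periodic yield y = 0.014. First find Macaulay duration:
  t   CF        PV=CF/(1+0.014)^t    t·PV
  1        82.50        81.3609        81.3609
  2        82.50        80.2376       160.4752
  3        82.50        79.1298       237.3894
  4        82.50        78.0373       312.1491
  5        82.50        76.9598       384.7992
  6     2,082.50     1,915.8314    11,494.9882
  Σ                  2,311.5569    12,671.1622
P = 2,311.5569; Macaulay duration = 12,671.1622 / 2,311.5569 = 5.48166 half-year periods = 2.74083 years.
Modified duration = D_Mac / (1 + y) = 2.74083 / 1.014 = 2.70299 years.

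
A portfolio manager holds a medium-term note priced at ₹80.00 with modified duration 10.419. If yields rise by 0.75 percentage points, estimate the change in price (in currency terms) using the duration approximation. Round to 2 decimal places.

-₹6.25

Duration approximation: ΔP/P ≈ -D_mod · Δy = -10.419 × (+0.0075) = -0.0781425.
ΔP ≈ 80.00 × (-0.0781425) = -6.25140.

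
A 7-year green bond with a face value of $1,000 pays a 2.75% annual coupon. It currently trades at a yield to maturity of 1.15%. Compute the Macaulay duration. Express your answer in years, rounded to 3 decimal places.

Periodic yield y = 0.0115. Discount each cash flow and weight by its year:
  t   CF        PV=CF/(1+0.0115)^t    t·PV
  1        27.50        27.1873        27.1873
  2        27.50        26.8782        53.7565
  3        27.50        26.5727        79.7180
  4        27.50        26.2705       105.0822
  5        27.50        25.9719       129.8594
  6        27.50        25.6766       154.0595
  7     1,027.50       948.4635     6,639.2445
  Σ                  1,107.0208     7,188.9074
Price P = Σ PV = 1,107.0208.
Macaulay duration = Σ(t·PV) / P = 7,188.9074 / 1,107.0208 = 6.49392 years.

6.494 years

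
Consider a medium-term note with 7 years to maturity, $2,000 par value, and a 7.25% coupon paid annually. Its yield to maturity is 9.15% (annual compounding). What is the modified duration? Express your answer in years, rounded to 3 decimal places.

Periodic yield y = 0.0915. First find Macaulay duration:
  t   CF        PV=CF/(1+0.0915)^t    t·PV
  1       145.00       132.8447       132.8447
  2       145.00       121.7084       243.4168
  3       145.00       111.5056       334.5169
  4       145.00       102.1582       408.6326
  5       145.00        93.5943       467.9714
  6       145.00        85.7483       514.4899
  7     2,145.00     1,162.1471     8,135.0300
  Σ                  1,809.7066    10,236.9022
P = 1,809.7066; Macaulay duration = 10,236.9022 / 1,809.7066 = 5.65666 years.
Modified duration = D_Mac / (1 + y) = 5.65666 / 1.0915 = 5.18247 years.

5.182 years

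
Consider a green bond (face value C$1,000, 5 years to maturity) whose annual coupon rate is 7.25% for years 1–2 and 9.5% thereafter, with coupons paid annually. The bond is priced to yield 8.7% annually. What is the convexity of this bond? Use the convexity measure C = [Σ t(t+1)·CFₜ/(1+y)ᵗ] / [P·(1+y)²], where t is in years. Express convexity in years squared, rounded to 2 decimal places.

With y = 0.087:
  t   CF        PV=CF/(1+0.087)^t    t·PV        t(t+1)·PV
  1        72.50        66.6973        66.6973         133.3947
  2        72.50        61.3591       122.7182         368.1545
  3        95.00        73.9665       221.8995         887.5978
  4        95.00        68.0464       272.1858       1,360.9289
  5     1,095.00       721.5499     3,607.7497      21,646.4984
  Σ                    991.6193     4,291.2505      24,396.5743
P = 991.6193.
Convexity = Σ t(t+1)·PV / [P·(1+y)²] = 24,396.5743 / (991.6193 × 1.181569) = 20.82211.

20.82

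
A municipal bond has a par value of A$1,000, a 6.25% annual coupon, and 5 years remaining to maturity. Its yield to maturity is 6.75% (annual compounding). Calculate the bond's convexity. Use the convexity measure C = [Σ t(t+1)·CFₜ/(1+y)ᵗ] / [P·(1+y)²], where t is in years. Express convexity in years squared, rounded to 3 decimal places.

22.418

With y = 0.0675:
  t   CF        PV=CF/(1+0.0675)^t    t·PV        t(t+1)·PV
  1        62.50        58.5480        58.5480         117.0960
  2        62.50        54.8459       109.6918         329.0755
  3        62.50        51.3779       154.1337         616.5348
  4        62.50        48.1292       192.5167         962.5836
  5     1,062.50       766.4600     3,832.3002      22,993.8013
  Σ                    979.3610     4,347.1905      25,019.0913
P = 979.3610.
Convexity = Σ t(t+1)·PV / [P·(1+y)²] = 25,019.0913 / (979.3610 × 1.139556) = 22.41780.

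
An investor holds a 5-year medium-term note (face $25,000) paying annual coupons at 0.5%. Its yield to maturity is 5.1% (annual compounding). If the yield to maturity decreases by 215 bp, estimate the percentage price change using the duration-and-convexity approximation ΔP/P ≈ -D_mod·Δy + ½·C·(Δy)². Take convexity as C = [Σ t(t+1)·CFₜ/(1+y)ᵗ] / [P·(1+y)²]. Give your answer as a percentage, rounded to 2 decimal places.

+10.73%

With y = 0.051:
  t   CF        PV=CF/(1+0.051)^t    t·PV        t(t+1)·PV
  1       125.00       118.9343       118.9343         237.8687
  2       125.00       113.1630       226.3261         678.9782
  3       125.00       107.6718       323.0153       1,292.0613
  4       125.00       102.4470       409.7879       2,048.9395
  5    25,125.00    19,592.6189    97,963.0943     587,778.5660
  Σ                 20,034.8350    99,041.1580     592,036.4137
P = 20,034.8350; D_Mac = 4.94345 yrs; D_mod = 4.70357 yrs; C = 26.75206.
Duration effect: -4.70357 × (-0.0215) = +0.101127
Convexity effect: 0.5 × 26.75206 × (-0.0215)² = +0.0061831
ΔP/P ≈ +0.101127 + 0.0061831 = +0.107310 = +10.7310%.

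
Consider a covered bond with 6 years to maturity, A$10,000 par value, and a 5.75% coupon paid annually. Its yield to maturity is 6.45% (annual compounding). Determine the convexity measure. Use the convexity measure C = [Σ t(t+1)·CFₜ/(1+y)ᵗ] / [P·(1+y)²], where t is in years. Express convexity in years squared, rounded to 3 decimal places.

With y = 0.0645:
  t   CF        PV=CF/(1+0.0645)^t    t·PV        t(t+1)·PV
  1       575.00       540.1597       540.1597       1,080.3194
  2       575.00       507.4304     1,014.8609       3,044.5826
  3       575.00       476.6843     1,430.0529       5,720.2116
  4       575.00       447.8011     1,791.2045       8,956.0225
  5       575.00       420.6680     2,103.3402      12,620.0411
  6    10,575.00     7,267.8571    43,607.1428     305,249.9994
  Σ                  9,660.6007    50,486.7609     336,671.1767
P = 9,660.6007.
Convexity = Σ t(t+1)·PV / [P·(1+y)²] = 336,671.1767 / (9,660.6007 × 1.133160) = 30.75463.

30.755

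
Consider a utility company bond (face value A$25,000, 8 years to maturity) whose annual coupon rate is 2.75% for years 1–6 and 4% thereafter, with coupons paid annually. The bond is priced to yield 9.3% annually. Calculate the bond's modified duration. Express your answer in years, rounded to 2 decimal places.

6.48 years

Periodic yield y = 0.093. First find Macaulay duration:
  t   CF        PV=CF/(1+0.093)^t    t·PV
  1       687.50       629.0027       629.0027
  2       687.50       575.4828     1,150.9657
  3       687.50       526.5168     1,579.5503
  4       687.50       481.7171     1,926.8684
  5       687.50       440.7293     2,203.6463
  6       687.50       403.2290     2,419.3738
  7     1,000.00       536.6101     3,756.2709
  8    26,000.00    12,764.7423   102,117.9386
  Σ                 16,358.0302   115,783.6168
P = 16,358.0302; Macaulay duration = 115,783.6168 / 16,358.0302 = 7.07809 years.
Modified duration = D_Mac / (1 + y) = 7.07809 / 1.093 = 6.47584 years.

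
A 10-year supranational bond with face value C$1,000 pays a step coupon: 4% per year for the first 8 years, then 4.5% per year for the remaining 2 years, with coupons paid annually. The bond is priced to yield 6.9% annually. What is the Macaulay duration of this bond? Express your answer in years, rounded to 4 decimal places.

8.2177 years

Periodic yield y = 0.069. Discount each cash flow and weight by its year:
  t   CF        PV=CF/(1+0.069)^t    t·PV
  1        40.00        37.4181        37.4181
  2        40.00        35.0029        70.0059
  3        40.00        32.7436        98.2309
  4        40.00        30.6302       122.5206
  5        40.00        28.6531       143.2655
  6        40.00        26.8036       160.8218
  7        40.00        25.0736       175.5149
  8        40.00        23.4552       187.6413
  9        45.00        24.6839       222.1548
  10    1,045.00       536.2153     5,362.1535
  Σ                    800.6795     6,579.7273
Price P = Σ PV = 800.6795.
Macaulay duration = Σ(t·PV) / P = 6,579.7273 / 800.6795 = 8.21768 years.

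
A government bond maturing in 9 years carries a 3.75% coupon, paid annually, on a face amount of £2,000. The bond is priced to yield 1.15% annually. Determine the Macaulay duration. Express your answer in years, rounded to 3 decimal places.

Periodic yield y = 0.0115. Discount each cash flow and weight by its year:
  t   CF        PV=CF/(1+0.0115)^t    t·PV
  1        75.00        74.1473        74.1473
  2        75.00        73.3043       146.6086
  3        75.00        72.4709       217.4127
  4        75.00        71.6470       286.5878
  5        75.00        70.8324       354.1619
  6        75.00        70.0271       420.1624
  7        75.00        69.2309       484.6164
  8        75.00        68.4438       547.5505
  9     2,075.00     1,872.0831    16,848.7477
  Σ                  2,442.1867    19,379.9952
Price P = Σ PV = 2,442.1867.
Macaulay duration = Σ(t·PV) / P = 19,379.9952 / 2,442.1867 = 7.93551 years.

7.936 years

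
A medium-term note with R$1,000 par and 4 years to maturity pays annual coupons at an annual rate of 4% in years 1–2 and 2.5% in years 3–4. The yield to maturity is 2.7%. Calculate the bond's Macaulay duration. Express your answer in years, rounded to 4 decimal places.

Periodic yield y = 0.027. Discount each cash flow and weight by its year:
  t   CF        PV=CF/(1+0.027)^t    t·PV
  1        40.00        38.9484        38.9484
  2        40.00        37.9244        75.8489
  3        25.00        23.0796        69.2389
  4     1,025.00       921.3870     3,685.5481
  Σ                  1,021.3395     3,869.5842
Price P = Σ PV = 1,021.3395.
Macaulay duration = Σ(t·PV) / P = 3,869.5842 / 1,021.3395 = 3.78873 years.

3.7887 years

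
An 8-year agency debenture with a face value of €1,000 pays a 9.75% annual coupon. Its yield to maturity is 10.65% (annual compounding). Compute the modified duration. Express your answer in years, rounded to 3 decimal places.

Periodic yield y = 0.1065. First find Macaulay duration:
  t   CF        PV=CF/(1+0.1065)^t    t·PV
  1        97.50        88.1157        88.1157
  2        97.50        79.6346       159.2692
  3        97.50        71.9698       215.9094
  4        97.50        65.0428       260.1710
  5        97.50        58.7824       293.9121
  6        97.50        53.1247       318.7479
  7        97.50        48.0114       336.0800
  8     1,097.50       488.4197     3,907.3577
  Σ                    953.1011     5,579.5631
P = 953.1011; Macaulay duration = 5,579.5631 / 953.1011 = 5.85411 years.
Modified duration = D_Mac / (1 + y) = 5.85411 / 1.1065 = 5.29066 years.

5.291 years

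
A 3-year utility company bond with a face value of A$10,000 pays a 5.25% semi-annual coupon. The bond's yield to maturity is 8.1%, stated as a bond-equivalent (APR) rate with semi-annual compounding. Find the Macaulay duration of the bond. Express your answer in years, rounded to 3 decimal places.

Periodic yield y = 0.0405. Discount each cash flow and weight by its period:
  t   CF        PV=CF/(1+0.0405)^t    t·PV
  1       262.50       252.2826       252.2826
  2       262.50       242.4628       484.9256
  3       262.50       233.0253       699.0759
  4       262.50       223.9551       895.8204
  5       262.50       215.2380     1,076.1898
  6    10,262.50     8,087.2462    48,523.4770
  Σ                  9,254.2099    51,931.7713
Price P = Σ PV = 9,254.2099.
Macaulay duration = Σ(t·PV) / P = 51,931.7713 / 9,254.2099 = 5.61169 half-year periods.
In years: 5.61169 / 2 = 2.80585 years.

2.806 years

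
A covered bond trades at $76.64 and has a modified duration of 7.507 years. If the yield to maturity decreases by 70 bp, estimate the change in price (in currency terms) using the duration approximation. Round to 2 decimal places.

Duration approximation: ΔP/P ≈ -D_mod · Δy = -7.507 × (-0.007) = +0.052549.
ΔP ≈ 76.64 × (+0.052549) = +4.02735536.

+$4.03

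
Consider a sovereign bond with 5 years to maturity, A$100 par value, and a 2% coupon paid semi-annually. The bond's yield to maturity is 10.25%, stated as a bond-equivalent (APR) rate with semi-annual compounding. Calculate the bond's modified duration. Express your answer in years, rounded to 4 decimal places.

4.4939 years

Periodic yield y = 0.05125. First find Macaulay duration:
  t   CF        PV=CF/(1+0.05125)^t    t·PV
  1         1.00         0.9512         0.9512
  2         1.00         0.9049         1.8097
  3         1.00         0.8608         2.5823
  4         1.00         0.8188         3.2752
  5         1.00         0.7789         3.8944
  6         1.00         0.7409         4.4454
  7         1.00         0.7048         4.9335
  8         1.00         0.6704         5.3634
  9         1.00         0.6377         5.7397
  10      101.00        61.2719       612.7189
  Σ                     68.3403       645.7138
P = 68.3403; Macaulay duration = 645.7138 / 68.3403 = 9.44851 half-year periods = 4.72425 years.
Modified duration = D_Mac / (1 + y) = 4.72425 / 1.05125 = 4.49394 years.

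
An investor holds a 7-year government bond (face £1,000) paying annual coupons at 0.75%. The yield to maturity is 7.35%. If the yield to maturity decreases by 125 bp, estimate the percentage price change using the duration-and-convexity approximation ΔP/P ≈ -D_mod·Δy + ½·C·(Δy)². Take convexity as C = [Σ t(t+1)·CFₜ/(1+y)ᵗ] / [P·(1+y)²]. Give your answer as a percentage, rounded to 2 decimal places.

With y = 0.0735:
  t   CF        PV=CF/(1+0.0735)^t    t·PV        t(t+1)·PV
  1         7.50         6.9865         6.9865          13.9730
  2         7.50         6.5081        13.0163          39.0489
  3         7.50         6.0625        18.1876          72.7506
  4         7.50         5.6475        22.5898         112.9492
  5         7.50         5.2608        26.3040         157.8237
  6         7.50         4.9006        29.4036         205.8251
  7     1,007.50       613.2403     4,292.6824      34,341.4589
  Σ                    648.6064     4,409.1701      34,943.8292
P = 648.6064; D_Mac = 6.79791 yrs; D_mod = 6.33248 yrs; C = 46.75038.
Duration effect: -6.33248 × (-0.0125) = +0.079156
Convexity effect: 0.5 × 46.75038 × (-0.0125)² = +0.0036524
ΔP/P ≈ +0.079156 + 0.0036524 = +0.082808 = +8.2808%.

+8.28%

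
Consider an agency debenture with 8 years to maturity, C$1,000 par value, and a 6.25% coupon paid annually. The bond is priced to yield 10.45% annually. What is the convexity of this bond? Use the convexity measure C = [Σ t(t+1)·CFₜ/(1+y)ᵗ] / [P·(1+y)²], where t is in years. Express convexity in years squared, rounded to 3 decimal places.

42.787

With y = 0.1045:
  t   CF        PV=CF/(1+0.1045)^t    t·PV        t(t+1)·PV
  1        62.50        56.5867        56.5867         113.1734
  2        62.50        51.2329       102.4657         307.3971
  3        62.50        46.3856       139.1567         556.6268
  4        62.50        41.9969       167.9876         839.9378
  5        62.50        38.0234       190.1172       1,140.7032
  6        62.50        34.4259       206.5556       1,445.8891
  7        62.50        31.1688       218.1815       1,745.4524
  8     1,062.50       479.7370     3,837.8957      34,541.0610
  Σ                    779.5571     4,918.9467      40,690.2408
P = 779.5571.
Convexity = Σ t(t+1)·PV / [P·(1+y)²] = 40,690.2408 / (779.5571 × 1.219920) = 42.78691.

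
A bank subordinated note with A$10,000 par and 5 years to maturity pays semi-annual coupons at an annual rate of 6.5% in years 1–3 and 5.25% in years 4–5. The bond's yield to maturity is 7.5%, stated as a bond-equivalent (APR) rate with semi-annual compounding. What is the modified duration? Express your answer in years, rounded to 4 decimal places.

4.1769 years

Periodic yield y = 0.0375. First find Macaulay duration:
  t   CF        PV=CF/(1+0.0375)^t    t·PV
  1       325.00       313.2530       313.2530
  2       325.00       301.9306       603.8612
  3       325.00       291.0175       873.0524
  4       325.00       280.4988     1,121.9950
  5       325.00       270.3602     1,351.8012
  6       325.00       260.5882     1,563.5291
  7       262.50       202.8675     1,420.0728
  8       262.50       195.5350     1,564.2799
  9       262.50       188.4675     1,696.2071
  10   10,262.50     7,101.8602    71,018.6016
  Σ                  9,406.3784    81,526.6533
P = 9,406.3784; Macaulay duration = 81,526.6533 / 9,406.3784 = 8.66717 half-year periods = 4.33358 years.
Modified duration = D_Mac / (1 + y) = 4.33358 / 1.0375 = 4.17695 years.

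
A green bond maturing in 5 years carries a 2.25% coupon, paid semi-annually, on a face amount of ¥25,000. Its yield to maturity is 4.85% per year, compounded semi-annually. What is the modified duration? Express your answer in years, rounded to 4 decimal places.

Periodic yield y = 0.02425. First find Macaulay duration:
  t   CF        PV=CF/(1+0.02425)^t    t·PV
  1       281.25       274.5912       274.5912
  2       281.25       268.0900       536.1800
  3       281.25       261.7427       785.2282
  4       281.25       255.5457     1,022.1829
  5       281.25       249.4955     1,247.4774
  6       281.25       243.5885     1,461.5307
  7       281.25       237.8213     1,664.7490
  8       281.25       232.1907     1,857.5253
  9       281.25       226.6933     2,040.2401
  10   25,281.25    19,894.7652   198,947.6516
  Σ                 22,144.5240   209,837.3563
P = 22,144.5240; Macaulay duration = 209,837.3563 / 22,144.5240 = 9.47581 half-year periods = 4.73791 years.
Modified duration = D_Mac / (1 + y) = 4.73791 / 1.02425 = 4.62573 years.

4.6257 years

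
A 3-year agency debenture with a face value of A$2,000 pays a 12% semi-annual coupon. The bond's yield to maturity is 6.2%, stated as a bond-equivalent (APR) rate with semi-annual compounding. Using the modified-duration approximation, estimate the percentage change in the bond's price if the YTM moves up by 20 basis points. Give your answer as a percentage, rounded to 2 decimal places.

Periodic yield y = 0.031. Modified duration first:
  t   CF        PV=CF/(1+0.031)^t    t·PV
  1       120.00       116.3919       116.3919
  2       120.00       112.8922       225.7844
  3       120.00       109.4978       328.4933
  4       120.00       106.2054       424.8216
  5       120.00       103.0120       515.0601
  6     2,120.00     1,765.1592    10,590.9549
  Σ                  2,313.1584    12,201.5062
P = 2,313.1584; D_Mac = 5.27483 half-year periods = 2.63741 yrs; D_mod = 2.63741/(1+0.031) = 2.55811 yrs.
ΔP/P ≈ -D_mod · Δy = -2.55811 × (+0.002) = -0.005116 = -0.5116%.

-0.51%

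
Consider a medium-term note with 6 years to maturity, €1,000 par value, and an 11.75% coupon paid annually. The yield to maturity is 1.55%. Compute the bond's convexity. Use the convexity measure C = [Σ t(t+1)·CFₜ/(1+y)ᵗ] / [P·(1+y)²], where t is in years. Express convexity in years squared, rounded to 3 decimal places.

With y = 0.0155:
  t   CF        PV=CF/(1+0.0155)^t    t·PV        t(t+1)·PV
  1       117.50       115.7065       115.7065         231.4131
  2       117.50       113.9405       227.8809         683.6428
  3       117.50       112.2014       336.6041       1,346.4162
  4       117.50       110.4888       441.9551       2,209.7755
  5       117.50       108.8023       544.0117       3,264.0701
  6     1,117.50     1,018.9854     6,113.9125      42,797.3872
  Σ                  1,580.1249     7,780.0708      50,532.7049
P = 1,580.1249.
Convexity = Σ t(t+1)·PV / [P·(1+y)²] = 50,532.7049 / (1,580.1249 × 1.031240) = 31.01139.

31.011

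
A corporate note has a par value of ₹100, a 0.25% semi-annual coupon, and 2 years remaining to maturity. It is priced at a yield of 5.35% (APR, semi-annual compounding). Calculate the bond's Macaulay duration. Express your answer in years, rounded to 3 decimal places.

1.996 years

Periodic yield y = 0.02675. Discount each cash flow and weight by its period:
  t   CF        PV=CF/(1+0.02675)^t    t·PV
  1        0.125         0.1217         0.1217
  2        0.125         0.1186         0.2371
  3        0.125         0.1155         0.3464
  4      100.125        90.0915       360.3659
  Σ                     90.4473       361.0712
Price P = Σ PV = 90.4473.
Macaulay duration = Σ(t·PV) / P = 361.0712 / 90.4473 = 3.99206 half-year periods.
In years: 3.99206 / 2 = 1.99603 years.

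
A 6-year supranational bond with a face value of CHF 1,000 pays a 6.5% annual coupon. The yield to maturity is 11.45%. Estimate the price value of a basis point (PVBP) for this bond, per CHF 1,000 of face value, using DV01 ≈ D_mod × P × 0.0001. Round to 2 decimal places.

Periodic yield y = 0.1145.
  t   CF        PV=CF/(1+0.1145)^t    t·PV
  1        65.00        58.3221        58.3221
  2        65.00        52.3303       104.6606
  3        65.00        46.9541       140.8622
  4        65.00        42.1302       168.5206
  5        65.00        37.8018       189.0092
  6     1,065.00       555.7368     3,334.4209
  Σ                    793.2753     3,995.7957
P = 793.2753; D_Mac = 5.03709 yrs; D_mod = 4.51959 yrs.
DV01 ≈ 4.51959 × 793.2753 × 0.0001 = 0.358528.

CHF 0.36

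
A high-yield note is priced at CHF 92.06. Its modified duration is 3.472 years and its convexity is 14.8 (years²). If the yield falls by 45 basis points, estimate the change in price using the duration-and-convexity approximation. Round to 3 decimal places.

Duration effect: -D_mod·Δy = -3.472 × (-0.0045) = +0.015624
Convexity effect: ½·C·(Δy)² = 0.5 × 14.8 × (-0.0045)² = +0.00014985
ΔP/P ≈ +0.015624 + 0.00014985 = +0.01577385
ΔP ≈ 92.06 × (+0.01577385) = +1.452140631.

+CHF 1.452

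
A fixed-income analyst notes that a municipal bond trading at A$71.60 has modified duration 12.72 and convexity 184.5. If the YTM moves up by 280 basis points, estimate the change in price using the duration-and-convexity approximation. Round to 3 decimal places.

-A$20.323

Duration effect: -D_mod·Δy = -12.72 × (+0.028) = -0.356160
Convexity effect: ½·C·(Δy)² = 0.5 × 184.5 × (0.028)² = +0.0723240
ΔP/P ≈ -0.356160 + 0.0723240 = -0.283836
ΔP ≈ 71.60 × (-0.283836) = -20.3226576.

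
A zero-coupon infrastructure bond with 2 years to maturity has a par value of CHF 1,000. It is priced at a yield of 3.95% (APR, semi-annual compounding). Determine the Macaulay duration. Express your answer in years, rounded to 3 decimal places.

2.000 years

A zero-coupon bond has a single cash flow at maturity, so its Macaulay duration equals its maturity: 2 years.
(Equivalently: 4 semi-annual periods ÷ 2 = 2 years.)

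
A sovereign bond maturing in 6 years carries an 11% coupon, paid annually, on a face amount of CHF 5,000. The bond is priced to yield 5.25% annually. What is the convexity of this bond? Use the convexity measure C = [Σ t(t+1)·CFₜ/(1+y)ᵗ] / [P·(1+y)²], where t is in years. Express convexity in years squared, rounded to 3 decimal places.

28.408

With y = 0.0525:
  t   CF        PV=CF/(1+0.0525)^t    t·PV        t(t+1)·PV
  1       550.00       522.5653       522.5653       1,045.1306
  2       550.00       496.4991       992.9982       2,978.9947
  3       550.00       471.7331     1,415.1994       5,660.7975
  4       550.00       448.2025     1,792.8100       8,964.0499
  5       550.00       425.8456     2,129.2280      12,775.3681
  6     5,550.00     4,082.8212    24,496.9269     171,478.4884
  Σ                  6,447.6668    31,349.7279     202,902.8293
P = 6,447.6668.
Convexity = Σ t(t+1)·PV / [P·(1+y)²] = 202,902.8293 / (6,447.6668 × 1.107756) = 28.40804.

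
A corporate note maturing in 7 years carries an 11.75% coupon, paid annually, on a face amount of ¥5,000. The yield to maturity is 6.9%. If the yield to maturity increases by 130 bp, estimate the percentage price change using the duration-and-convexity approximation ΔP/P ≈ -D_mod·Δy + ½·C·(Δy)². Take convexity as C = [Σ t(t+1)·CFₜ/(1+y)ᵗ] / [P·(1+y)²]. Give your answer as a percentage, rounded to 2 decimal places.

With y = 0.069:
  t   CF        PV=CF/(1+0.069)^t    t·PV        t(t+1)·PV
  1       587.50       549.5790       549.5790       1,099.1581
  2       587.50       514.1057     1,028.2115       3,084.6345
  3       587.50       480.9221     1,442.7664       5,771.0655
  4       587.50       449.8804     1,799.5215       8,997.6075
  5       587.50       420.8423     2,104.2113      12,625.2678
  6       587.50       393.6784     2,362.0707      16,534.4948
  7     5,587.50     3,502.4634    24,517.2435     196,137.9477
  Σ                  6,311.4714    33,803.6039     244,250.1759
P = 6,311.4714; D_Mac = 5.35590 yrs; D_mod = 5.01020 yrs; C = 33.86483.
Duration effect: -5.01020 × (+0.013) = -0.065133
Convexity effect: 0.5 × 33.86483 × (0.013)² = +0.0028616
ΔP/P ≈ -0.065133 + 0.0028616 = -0.062271 = -6.2271%.

-6.23%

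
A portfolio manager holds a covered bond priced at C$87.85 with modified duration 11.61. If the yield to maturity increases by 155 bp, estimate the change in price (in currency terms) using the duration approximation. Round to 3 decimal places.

Duration approximation: ΔP/P ≈ -D_mod · Δy = -11.61 × (+0.0155) = -0.179955.
ΔP ≈ 87.85 × (-0.179955) = -15.80904675.

-C$15.809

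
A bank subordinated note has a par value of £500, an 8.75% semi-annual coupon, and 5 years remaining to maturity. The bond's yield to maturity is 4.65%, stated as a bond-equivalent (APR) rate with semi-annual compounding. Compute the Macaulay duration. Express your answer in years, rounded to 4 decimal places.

Periodic yield y = 0.02325. Discount each cash flow and weight by its period:
  t   CF        PV=CF/(1+0.02325)^t    t·PV
  1       21.875        21.3780        21.3780
  2       21.875        20.8922        41.7844
  3       21.875        20.4175        61.2525
  4       21.875        19.9536        79.8144
  5       21.875        19.5002        97.5011
  6       21.875        19.0571       114.3428
  7       21.875        18.6241       130.3688
  8       21.875        18.2009       145.6076
  9       21.875        17.7874       160.0865
  10     521.875       414.7143     4,147.1425
  Σ                    590.5253     4,999.2786
Price P = Σ PV = 590.5253.
Macaulay duration = Σ(t·PV) / P = 4,999.2786 / 590.5253 = 8.46582 half-year periods.
In years: 8.46582 / 2 = 4.23291 years.

4.2329 years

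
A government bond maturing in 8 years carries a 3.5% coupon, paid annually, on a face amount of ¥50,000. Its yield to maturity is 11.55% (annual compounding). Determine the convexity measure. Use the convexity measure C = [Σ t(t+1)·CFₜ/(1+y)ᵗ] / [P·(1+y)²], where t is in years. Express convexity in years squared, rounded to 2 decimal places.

With y = 0.1155:
  t   CF        PV=CF/(1+0.1155)^t    t·PV        t(t+1)·PV
  1     1,750.00     1,568.8032     1,568.8032       3,137.6065
  2     1,750.00     1,406.3678     2,812.7355       8,438.2065
  3     1,750.00     1,260.7510     3,782.2530      15,129.0121
  4     1,750.00     1,130.2116     4,520.8463      22,604.2315
  5     1,750.00     1,013.1883     5,065.9416      30,395.6497
  6     1,750.00       908.2818     5,449.6907      38,147.8346
  7     1,750.00       814.2374     5,699.6615      45,597.2923
  8    51,750.00    21,585.0847   172,680.6776   1,554,126.0984
  Σ                 29,686.9257   201,580.6095   1,717,575.9315
P = 29,686.9257.
Convexity = Σ t(t+1)·PV / [P·(1+y)²] = 1,717,575.9315 / (29,686.9257 × 1.244340) = 46.49557.

46.50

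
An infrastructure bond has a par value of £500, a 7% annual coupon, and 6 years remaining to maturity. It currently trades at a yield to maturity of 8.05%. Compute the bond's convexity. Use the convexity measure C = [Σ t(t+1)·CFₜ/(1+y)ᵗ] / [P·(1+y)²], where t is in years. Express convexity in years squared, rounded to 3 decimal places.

28.670

With y = 0.0805:
  t   CF        PV=CF/(1+0.0805)^t    t·PV        t(t+1)·PV
  1        35.00        32.3924        32.3924          64.7848
  2        35.00        29.9791        59.9582         179.8746
  3        35.00        27.7456        83.2367         332.9469
  4        35.00        25.6785       102.7138         513.5692
  5        35.00        23.7653       118.8267         712.9605
  6       535.00       336.2058     2,017.2346      14,120.6421
  Σ                    475.7667     2,414.3625      15,924.7780
P = 475.7667.
Convexity = Σ t(t+1)·PV / [P·(1+y)²] = 15,924.7780 / (475.7667 × 1.167480) = 28.67014.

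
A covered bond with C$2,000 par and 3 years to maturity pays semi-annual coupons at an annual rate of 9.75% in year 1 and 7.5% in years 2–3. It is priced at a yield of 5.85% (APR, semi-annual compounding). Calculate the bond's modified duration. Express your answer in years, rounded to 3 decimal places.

Periodic yield y = 0.02925. First find Macaulay duration:
  t   CF        PV=CF/(1+0.02925)^t    t·PV
  1        97.50        94.7292        94.7292
  2        97.50        92.0371       184.0742
  3        75.00        68.7858       206.3573
  4        75.00        66.8310       267.3239
  5        75.00        64.9317       324.6586
  6     2,075.00     1,745.3915    10,472.3488
  Σ                  2,132.7062    11,549.4919
P = 2,132.7062; Macaulay duration = 11,549.4919 / 2,132.7062 = 5.41542 half-year periods = 2.70771 years.
Modified duration = D_Mac / (1 + y) = 2.70771 / 1.02925 = 2.63076 years.

2.631 years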